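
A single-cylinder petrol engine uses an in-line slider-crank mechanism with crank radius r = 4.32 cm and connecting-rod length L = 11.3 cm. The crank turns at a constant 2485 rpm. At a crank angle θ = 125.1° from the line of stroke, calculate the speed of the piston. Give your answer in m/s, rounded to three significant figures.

ω = 2π·2485/60 = 260.2 rad/s
For an in-line slider-crank, x = r cosθ + √(L² − r² sin²θ), so v = −rω sinθ·[1 + r cosθ/√(L² − r² sin²θ)].
With r = 0.0432 m, L = 0.113 m, θ = 125.1°: √(L² − r² sin²θ) = 0.10733 m.
v = −0.0432·260.2·0.81815·[1 + 0.0432·-0.57501/0.10733] = -7.0689 m/s.
|v| = 7.0689 m/s.

7.07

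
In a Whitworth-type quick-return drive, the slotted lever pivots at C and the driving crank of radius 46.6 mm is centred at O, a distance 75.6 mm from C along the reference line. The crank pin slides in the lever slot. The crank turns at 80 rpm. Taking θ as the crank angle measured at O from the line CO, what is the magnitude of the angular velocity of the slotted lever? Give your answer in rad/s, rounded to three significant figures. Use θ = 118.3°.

0.924

ω = 8.378 rad/s (from 80 rpm).
Crank pin A relative to C: A = (d + r cosθ, r sinθ); lever angle φ = atan2(r sinθ, d + r cosθ).
Differentiating tanφ: φ̇ = rω(d cosθ + r)/(d² + r² + 2dr cosθ).
d² + r² + 2dr cosθ = |CA|² = 0.00454653 m²;  d cosθ + r = +0.010759 m.
|ω_lever| = |0.0466·8.378·+0.010759| / 0.00454653 = 0.92383 rad/s.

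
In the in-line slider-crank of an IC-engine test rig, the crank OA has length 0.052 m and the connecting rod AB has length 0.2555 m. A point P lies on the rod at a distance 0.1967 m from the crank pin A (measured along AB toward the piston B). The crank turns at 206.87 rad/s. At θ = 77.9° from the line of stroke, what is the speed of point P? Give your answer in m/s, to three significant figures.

10.9

ω = 206.9 rad/s.  Crank-pin speed |V_A| = rω = 10.757 m/s, perpendicular to OA.
Rod angle: sinφ = −(r/L) sinθ ⇒ φ = -11.479°; ω_rod = −rω cosθ/√(L²−r²sin²θ) = -9.0056 rad/s.
V_P = V_A + ω_rod × AP, with AP = 0.1967 m along the rod.
Components: V_Px = −rω sinθ − a·ω_rod·sinφ = -10.871 m/s;  V_Py = rω cosθ + a·ω_rod·cosφ = +0.51894 m/s.
|V_P| = √(V_Px² + V_Py²) = 10.883 m/s.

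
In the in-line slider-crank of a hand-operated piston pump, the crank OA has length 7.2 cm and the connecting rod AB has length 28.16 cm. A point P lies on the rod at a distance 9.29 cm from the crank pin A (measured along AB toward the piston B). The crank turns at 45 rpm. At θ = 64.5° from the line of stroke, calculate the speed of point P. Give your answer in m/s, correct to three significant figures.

ω = 4.712 rad/s.  Crank-pin speed |V_A| = rω = 0.33929 m/s, perpendicular to OA.
Rod angle: sinφ = −(r/L) sinθ ⇒ φ = -13.343°; ω_rod = −rω cosθ/√(L²−r²sin²θ) = -0.5331 rad/s.
V_P = V_A + ω_rod × AP, with AP = 0.0929 m along the rod.
Components: V_Px = −rω sinθ − a·ω_rod·sinφ = -0.31767 m/s;  V_Py = rω cosθ + a·ω_rod·cosφ = +0.097881 m/s.
|V_P| = √(V_Px² + V_Py²) = 0.33241 m/s.

0.332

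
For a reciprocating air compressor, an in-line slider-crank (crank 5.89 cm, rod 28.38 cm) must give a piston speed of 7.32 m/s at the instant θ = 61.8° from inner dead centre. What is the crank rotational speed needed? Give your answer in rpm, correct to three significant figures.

1220

For an in-line slider-crank, |v_piston| = rω|sinθ|·[1 + r cosθ/√(L² − r² sin²θ)].
With r = 0.0589 m, L = 0.2838 m, θ = 61.8°: the bracketed kinematic factor |dx/dθ| = 0.057087 m.
ω = v/|dx/dθ| = 7.32/0.057087 = 128.23 rad/s.
N = 60ω/(2π) = 1224.5 rpm.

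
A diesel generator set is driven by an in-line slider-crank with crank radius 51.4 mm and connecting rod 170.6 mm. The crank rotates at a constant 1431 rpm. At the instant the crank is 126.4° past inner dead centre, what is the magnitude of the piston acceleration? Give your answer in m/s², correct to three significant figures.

783

ω = 2π·1431/60 = 149.9 rad/s
x(θ) = r cosθ + √(L² − r² sin²θ); with ω constant, a = ω²·d²x/dθ².
d²x/dθ² = −r cosθ − r²(cos2θ)/√u − r⁴ sin²2θ/(4u^{3/2}),  u = L² − r² sin²θ = 0.0273928 m².
Substituting r = 0.0514 m, L = 0.1706 m, θ = 126.4°: d²x/dθ² = +0.034871 m.
a = ω²·d²x/dθ² = (149.9)²·(+0.034871) = +783.07 m/s²;  |a| = 783.07 m/s².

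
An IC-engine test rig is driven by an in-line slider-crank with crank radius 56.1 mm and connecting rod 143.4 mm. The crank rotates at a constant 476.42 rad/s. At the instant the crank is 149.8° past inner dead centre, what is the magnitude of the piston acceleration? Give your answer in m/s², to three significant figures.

ω = 476.4 rad/s
x(θ) = r cosθ + √(L² − r² sin²θ); with ω constant, a = ω²·d²x/dθ².
d²x/dθ² = −r cosθ − r²(cos2θ)/√u − r⁴ sin²2θ/(4u^{3/2}),  u = L² − r² sin²θ = 0.0197672 m².
Substituting r = 0.0561 m, L = 0.1434 m, θ = 149.8°: d²x/dθ² = +0.036755 m.
a = ω²·d²x/dθ² = (476.4)²·(+0.036755) = +8342.6 m/s²;  |a| = 8342.6 m/s².

8340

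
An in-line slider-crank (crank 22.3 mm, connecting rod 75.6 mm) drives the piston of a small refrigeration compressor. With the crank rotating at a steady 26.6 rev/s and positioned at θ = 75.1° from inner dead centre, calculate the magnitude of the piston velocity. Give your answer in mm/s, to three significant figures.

ω = 2π·26.6 = 167.1 rad/s
For an in-line slider-crank, x = r cosθ + √(L² − r² sin²θ), so v = −rω sinθ·[1 + r cosθ/√(L² − r² sin²θ)].
With r = 0.0223 m, L = 0.0756 m, θ = 75.1°: √(L² − r² sin²θ) = 0.072463 m.
v = −0.0223·167.1·0.96638·[1 + 0.0223·0.25713/0.072463] = -3.8867 m/s.
|v| = 3.8867 m/s = 3886.7 mm/s.

3890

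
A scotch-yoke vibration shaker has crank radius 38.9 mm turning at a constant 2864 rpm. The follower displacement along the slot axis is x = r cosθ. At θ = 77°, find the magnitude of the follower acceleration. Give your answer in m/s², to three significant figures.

787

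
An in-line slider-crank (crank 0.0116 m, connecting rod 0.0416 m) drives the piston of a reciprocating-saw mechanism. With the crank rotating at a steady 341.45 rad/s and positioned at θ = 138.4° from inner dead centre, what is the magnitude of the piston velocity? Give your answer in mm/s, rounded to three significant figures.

2070

ω = 341.4 rad/s
For an in-line slider-crank, x = r cosθ + √(L² − r² sin²θ), so v = −rω sinθ·[1 + r cosθ/√(L² − r² sin²θ)].
With r = 0.0116 m, L = 0.0416 m, θ = 138.4°: √(L² − r² sin²θ) = 0.040881 m.
v = −0.0116·341.4·0.66393·[1 + 0.0116·-0.74780/0.040881] = -2.0717 m/s.
|v| = 2.0717 m/s = 2071.7 mm/s.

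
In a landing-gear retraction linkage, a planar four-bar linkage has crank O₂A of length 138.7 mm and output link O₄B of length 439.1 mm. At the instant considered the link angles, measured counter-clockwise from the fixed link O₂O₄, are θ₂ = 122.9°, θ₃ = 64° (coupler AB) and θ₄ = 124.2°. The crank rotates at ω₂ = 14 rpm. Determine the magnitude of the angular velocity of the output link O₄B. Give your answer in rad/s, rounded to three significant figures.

0.457

ω₂ = 1.466 rad/s (from 14 rpm).
Differentiating the loop-closure r₂e^{iθ₂}+r₃e^{iθ₃}=r₁+r₄e^{iθ₄} gives r₂ω₂e^{iθ₂}+r₃ω₃e^{iθ₃}=r₄ω₄e^{iθ₄}.
Eliminating the other unknown: ω₄ = r₂ω₂ sin(θ₂−θ₃) / [r₄ sin(θ₄−θ₃)].
Numerator sine = +0.85627; denominator sine = +0.86777.
Result = 0.1387·1.466·(+0.85627) / (0.4391·(+0.86777)) = +0.45696 rad/s; magnitude 0.45696 rad/s.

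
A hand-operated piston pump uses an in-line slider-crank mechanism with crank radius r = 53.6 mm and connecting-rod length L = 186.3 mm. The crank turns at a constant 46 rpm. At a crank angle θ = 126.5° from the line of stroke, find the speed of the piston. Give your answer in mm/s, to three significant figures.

ω = 2π·46/60 = 4.817 rad/s
For an in-line slider-crank, x = r cosθ + √(L² − r² sin²θ), so v = −rω sinθ·[1 + r cosθ/√(L² − r² sin²θ)].
With r = 0.0536 m, L = 0.1863 m, θ = 126.5°: √(L² − r² sin²θ) = 0.18125 m.
v = −0.0536·4.817·0.80386·[1 + 0.0536·-0.59482/0.18125] = -0.17104 m/s.
|v| = 0.17104 m/s = 171.04 mm/s.

171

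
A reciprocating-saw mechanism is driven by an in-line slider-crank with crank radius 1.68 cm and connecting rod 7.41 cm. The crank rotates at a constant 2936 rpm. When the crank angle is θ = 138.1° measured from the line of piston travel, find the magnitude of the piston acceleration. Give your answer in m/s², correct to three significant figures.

ω = 2π·2936/60 = 307.5 rad/s
x(θ) = r cosθ + √(L² − r² sin²θ); with ω constant, a = ω²·d²x/dθ².
d²x/dθ² = −r cosθ − r²(cos2θ)/√u − r⁴ sin²2θ/(4u^{3/2}),  u = L² − r² sin²θ = 0.00536493 m².
Substituting r = 0.0168 m, L = 0.0741 m, θ = 138.1°: d²x/dθ² = +0.012038 m.
a = ω²·d²x/dθ² = (307.5)²·(+0.012038) = +1138 m/s²;  |a| = 1138 m/s².

1140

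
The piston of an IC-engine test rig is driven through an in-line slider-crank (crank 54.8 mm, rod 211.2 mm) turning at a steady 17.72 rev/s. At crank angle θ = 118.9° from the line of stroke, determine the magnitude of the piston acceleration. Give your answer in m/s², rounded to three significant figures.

ω = 2π·17.7 = 111.3 rad/s
x(θ) = r cosθ + √(L² − r² sin²θ); with ω constant, a = ω²·d²x/dθ².
d²x/dθ² = −r cosθ − r²(cos2θ)/√u − r⁴ sin²2θ/(4u^{3/2}),  u = L² − r² sin²θ = 0.0423038 m².
Substituting r = 0.0548 m, L = 0.2112 m, θ = 118.9°: d²x/dθ² = +0.034079 m.
a = ω²·d²x/dθ² = (111.3)²·(+0.034079) = +422.44 m/s²;  |a| = 422.44 m/s².

422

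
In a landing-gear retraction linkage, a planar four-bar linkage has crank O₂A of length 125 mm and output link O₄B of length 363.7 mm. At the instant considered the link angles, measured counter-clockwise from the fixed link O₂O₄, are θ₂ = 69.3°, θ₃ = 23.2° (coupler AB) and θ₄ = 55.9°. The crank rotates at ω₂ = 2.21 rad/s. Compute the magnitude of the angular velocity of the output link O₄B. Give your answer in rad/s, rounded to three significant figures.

1.01

ω₂ = 2.21 rad/s
Differentiating the loop-closure r₂e^{iθ₂}+r₃e^{iθ₃}=r₁+r₄e^{iθ₄} gives r₂ω₂e^{iθ₂}+r₃ω₃e^{iθ₃}=r₄ω₄e^{iθ₄}.
Eliminating the other unknown: ω₄ = r₂ω₂ sin(θ₂−θ₃) / [r₄ sin(θ₄−θ₃)].
Numerator sine = +0.72055; denominator sine = +0.54024.
Result = 0.125·2.21·(+0.72055) / (0.3637·(+0.54024)) = +1.0131 rad/s; magnitude 1.0131 rad/s.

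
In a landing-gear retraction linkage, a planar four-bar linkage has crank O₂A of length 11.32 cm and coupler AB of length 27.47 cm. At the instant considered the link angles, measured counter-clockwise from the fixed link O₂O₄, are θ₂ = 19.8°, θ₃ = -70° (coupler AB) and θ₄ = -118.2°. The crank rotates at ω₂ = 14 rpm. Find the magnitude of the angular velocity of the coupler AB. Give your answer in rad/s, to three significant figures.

0.542

ω₂ = 1.466 rad/s (from 14 rpm).
Differentiating the loop-closure r₂e^{iθ₂}+r₃e^{iθ₃}=r₁+r₄e^{iθ₄} gives r₂ω₂e^{iθ₂}+r₃ω₃e^{iθ₃}=r₄ω₄e^{iθ₄}.
Eliminating the other unknown: ω₃ = r₂ω₂ sin(θ₄−θ₂) / [r₃ sin(θ₃−θ₄)].
Numerator sine = -0.66913; denominator sine = +0.74548.
Result = 0.1132·1.466·(-0.66913) / (0.2747·(+0.74548)) = -0.54228 rad/s; magnitude 0.54228 rad/s.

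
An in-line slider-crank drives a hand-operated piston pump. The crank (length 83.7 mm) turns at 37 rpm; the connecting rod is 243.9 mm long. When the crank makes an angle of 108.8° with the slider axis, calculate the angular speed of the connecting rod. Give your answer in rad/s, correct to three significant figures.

ω = 3.875 rad/s (converted from 37 rpm).
The rod makes angle φ with the slider axis where L sinφ = r sinθ; differentiating, L cosφ·φ̇ = r ω cosθ.
L cosφ = √(L² − r² sin²θ) = 0.23067 m.
|ω_rod| = r ω |cosθ| / √(L² − r² sin²θ) = 0.0837·3.875·0.32227/0.23067 = 0.45308 rad/s.

0.453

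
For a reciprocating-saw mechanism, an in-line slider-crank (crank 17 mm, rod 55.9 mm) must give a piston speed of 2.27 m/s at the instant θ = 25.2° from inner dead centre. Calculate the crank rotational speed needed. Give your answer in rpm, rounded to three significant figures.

2340

For an in-line slider-crank, |v_piston| = rω|sinθ|·[1 + r cosθ/√(L² − r² sin²θ)].
With r = 0.017 m, L = 0.0559 m, θ = 25.2°: the bracketed kinematic factor |dx/dθ| = 0.0092469 m.
ω = v/|dx/dθ| = 2.27/0.0092469 = 245.49 rad/s.
N = 60ω/(2π) = 2344.2 rpm.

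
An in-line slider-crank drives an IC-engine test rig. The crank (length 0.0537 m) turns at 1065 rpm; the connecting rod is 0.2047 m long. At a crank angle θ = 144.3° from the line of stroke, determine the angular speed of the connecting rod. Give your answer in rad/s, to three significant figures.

24.0

ω = 111.5 rad/s (converted from 1065 rpm).
The rod makes angle φ with the slider axis where L sinφ = r sinθ; differentiating, L cosφ·φ̇ = r ω cosθ.
L cosφ = √(L² − r² sin²θ) = 0.20229 m.
|ω_rod| = r ω |cosθ| / √(L² − r² sin²θ) = 0.0537·111.5·0.81208/0.20229 = 24.043 rad/s.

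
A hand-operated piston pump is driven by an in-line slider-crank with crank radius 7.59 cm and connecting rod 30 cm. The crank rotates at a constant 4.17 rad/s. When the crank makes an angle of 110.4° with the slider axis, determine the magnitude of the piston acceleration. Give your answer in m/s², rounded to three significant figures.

0.718

ω = 4.17 rad/s
x(θ) = r cosθ + √(L² − r² sin²θ); with ω constant, a = ω²·d²x/dθ².
d²x/dθ² = −r cosθ − r²(cos2θ)/√u − r⁴ sin²2θ/(4u^{3/2}),  u = L² − r² sin²θ = 0.0849391 m².
Substituting r = 0.0759 m, L = 0.3 m, θ = 110.4°: d²x/dθ² = +0.041277 m.
a = ω²·d²x/dθ² = (4.17)²·(+0.041277) = +0.71776 m/s²;  |a| = 0.71776 m/s².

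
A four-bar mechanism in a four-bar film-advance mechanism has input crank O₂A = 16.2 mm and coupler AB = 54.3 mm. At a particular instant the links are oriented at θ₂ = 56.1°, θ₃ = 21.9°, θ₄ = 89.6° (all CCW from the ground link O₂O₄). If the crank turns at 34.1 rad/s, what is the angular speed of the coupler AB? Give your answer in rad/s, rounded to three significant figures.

6.07

ω₂ = 34.1 rad/s
Differentiating the loop-closure r₂e^{iθ₂}+r₃e^{iθ₃}=r₁+r₄e^{iθ₄} gives r₂ω₂e^{iθ₂}+r₃ω₃e^{iθ₃}=r₄ω₄e^{iθ₄}.
Eliminating the other unknown: ω₃ = r₂ω₂ sin(θ₄−θ₂) / [r₃ sin(θ₃−θ₄)].
Numerator sine = +0.55194; denominator sine = -0.92521.
Result = 0.0162·34.1·(+0.55194) / (0.0543·(-0.92521)) = -6.069 rad/s; magnitude 6.069 rad/s.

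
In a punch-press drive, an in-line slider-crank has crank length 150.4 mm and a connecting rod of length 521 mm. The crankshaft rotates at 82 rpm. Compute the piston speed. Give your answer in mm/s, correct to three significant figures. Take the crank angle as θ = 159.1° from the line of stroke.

336

ω = 2π·82/60 = 8.587 rad/s
For an in-line slider-crank, x = r cosθ + √(L² − r² sin²θ), so v = −rω sinθ·[1 + r cosθ/√(L² − r² sin²θ)].
With r = 0.1504 m, L = 0.521 m, θ = 159.1°: √(L² − r² sin²θ) = 0.51823 m.
v = −0.1504·8.587·0.35674·[1 + 0.1504·-0.93420/0.51823] = -0.33581 m/s.
|v| = 0.33581 m/s = 335.81 mm/s.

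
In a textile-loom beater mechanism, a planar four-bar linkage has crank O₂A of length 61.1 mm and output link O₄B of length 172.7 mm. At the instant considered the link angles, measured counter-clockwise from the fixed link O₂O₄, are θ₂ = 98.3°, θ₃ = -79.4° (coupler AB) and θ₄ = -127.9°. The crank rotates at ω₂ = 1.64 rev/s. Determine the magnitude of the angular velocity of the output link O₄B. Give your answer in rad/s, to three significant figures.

0.195

ω₂ = 10.3 rad/s (from 1.64 rev/s).
Differentiating the loop-closure r₂e^{iθ₂}+r₃e^{iθ₃}=r₁+r₄e^{iθ₄} gives r₂ω₂e^{iθ₂}+r₃ω₃e^{iθ₃}=r₄ω₄e^{iθ₄}.
Eliminating the other unknown: ω₄ = r₂ω₂ sin(θ₂−θ₃) / [r₄ sin(θ₄−θ₃)].
Numerator sine = +0.04013; denominator sine = -0.74896.
Result = 0.0611·10.3·(+0.04013) / (0.1727·(-0.74896)) = -0.19535 rad/s; magnitude 0.19535 rad/s.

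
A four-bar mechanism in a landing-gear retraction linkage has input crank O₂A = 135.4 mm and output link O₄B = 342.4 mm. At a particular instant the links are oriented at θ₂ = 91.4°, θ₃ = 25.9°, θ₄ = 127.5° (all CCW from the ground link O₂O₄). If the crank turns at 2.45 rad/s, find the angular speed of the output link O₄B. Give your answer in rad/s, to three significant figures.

ω₂ = 2.45 rad/s
Differentiating the loop-closure r₂e^{iθ₂}+r₃e^{iθ₃}=r₁+r₄e^{iθ₄} gives r₂ω₂e^{iθ₂}+r₃ω₃e^{iθ₃}=r₄ω₄e^{iθ₄}.
Eliminating the other unknown: ω₄ = r₂ω₂ sin(θ₂−θ₃) / [r₄ sin(θ₄−θ₃)].
Numerator sine = +0.90996; denominator sine = +0.97958.
Result = 0.1354·2.45·(+0.90996) / (0.3424·(+0.97958)) = +0.89999 rad/s; magnitude 0.89999 rad/s.

0.900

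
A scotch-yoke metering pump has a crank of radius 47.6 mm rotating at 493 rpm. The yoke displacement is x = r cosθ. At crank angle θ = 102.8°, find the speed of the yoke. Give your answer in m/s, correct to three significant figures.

2.40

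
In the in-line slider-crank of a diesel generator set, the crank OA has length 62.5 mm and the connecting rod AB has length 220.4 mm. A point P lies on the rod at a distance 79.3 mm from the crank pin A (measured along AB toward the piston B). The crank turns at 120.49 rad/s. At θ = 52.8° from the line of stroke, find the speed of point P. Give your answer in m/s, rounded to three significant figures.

ω = 120.5 rad/s.  Crank-pin speed |V_A| = rω = 7.5306 m/s, perpendicular to OA.
Rod angle: sinφ = −(r/L) sinθ ⇒ φ = -13.054°; ω_rod = −rω cosθ/√(L²−r²sin²θ) = -21.206 rad/s.
V_P = V_A + ω_rod × AP, with AP = 0.0793 m along the rod.
Components: V_Px = −rω sinθ − a·ω_rod·sinφ = -6.3782 m/s;  V_Py = rω cosθ + a·ω_rod·cosφ = +2.9148 m/s.
|V_P| = √(V_Px² + V_Py²) = 7.0127 m/s.

7.01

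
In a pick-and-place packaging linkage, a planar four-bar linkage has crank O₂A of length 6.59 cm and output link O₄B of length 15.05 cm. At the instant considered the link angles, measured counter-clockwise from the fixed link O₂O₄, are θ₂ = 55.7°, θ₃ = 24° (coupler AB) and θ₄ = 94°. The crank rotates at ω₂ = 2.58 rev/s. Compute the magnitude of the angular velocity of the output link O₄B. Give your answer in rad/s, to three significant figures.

3.97

ω₂ = 16.21 rad/s (from 2.58 rev/s).
Differentiating the loop-closure r₂e^{iθ₂}+r₃e^{iθ₃}=r₁+r₄e^{iθ₄} gives r₂ω₂e^{iθ₂}+r₃ω₃e^{iθ₃}=r₄ω₄e^{iθ₄}.
Eliminating the other unknown: ω₄ = r₂ω₂ sin(θ₂−θ₃) / [r₄ sin(θ₄−θ₃)].
Numerator sine = +0.52547; denominator sine = +0.93969.
Result = 0.0659·16.21·(+0.52547) / (0.1505·(+0.93969)) = +3.9693 rad/s; magnitude 3.9693 rad/s.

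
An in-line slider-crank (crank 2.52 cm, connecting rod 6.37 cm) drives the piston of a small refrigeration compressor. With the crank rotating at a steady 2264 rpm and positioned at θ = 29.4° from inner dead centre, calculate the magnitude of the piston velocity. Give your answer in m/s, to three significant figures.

3.96

ω = 2π·2264/60 = 237.1 rad/s
For an in-line slider-crank, x = r cosθ + √(L² − r² sin²θ), so v = −rω sinθ·[1 + r cosθ/√(L² − r² sin²θ)].
With r = 0.0252 m, L = 0.0637 m, θ = 29.4°: √(L² − r² sin²θ) = 0.062487 m.
v = −0.0252·237.1·0.49090·[1 + 0.0252·0.87121/0.062487] = -3.9634 m/s.
|v| = 3.9634 m/s.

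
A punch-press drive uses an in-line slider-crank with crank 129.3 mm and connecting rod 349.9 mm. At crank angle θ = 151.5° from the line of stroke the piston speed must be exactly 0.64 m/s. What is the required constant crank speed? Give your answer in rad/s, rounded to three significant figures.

15.5

For an in-line slider-crank, |v_piston| = rω|sinθ|·[1 + r cosθ/√(L² − r² sin²θ)].
With r = 0.1293 m, L = 0.3499 m, θ = 151.5°: the bracketed kinematic factor |dx/dθ| = 0.041342 m.
ω = v/|dx/dθ| = 0.64/0.041342 = 15.481 rad/s.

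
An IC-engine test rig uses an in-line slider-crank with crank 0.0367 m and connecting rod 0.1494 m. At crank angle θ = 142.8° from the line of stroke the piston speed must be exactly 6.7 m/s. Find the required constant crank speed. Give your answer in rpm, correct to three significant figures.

For an in-line slider-crank, |v_piston| = rω|sinθ|·[1 + r cosθ/√(L² − r² sin²θ)].
With r = 0.0367 m, L = 0.1494 m, θ = 142.8°: the bracketed kinematic factor |dx/dθ| = 0.017798 m.
ω = v/|dx/dθ| = 6.7/0.017798 = 376.44 rad/s.
N = 60ω/(2π) = 3594.7 rpm.

3590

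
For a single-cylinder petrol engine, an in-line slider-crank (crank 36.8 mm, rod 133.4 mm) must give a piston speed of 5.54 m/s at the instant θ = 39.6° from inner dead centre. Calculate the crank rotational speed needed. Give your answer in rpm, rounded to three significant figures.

For an in-line slider-crank, |v_piston| = rω|sinθ|·[1 + r cosθ/√(L² − r² sin²θ)].
With r = 0.0368 m, L = 0.1334 m, θ = 39.6°: the bracketed kinematic factor |dx/dθ| = 0.028522 m.
ω = v/|dx/dθ| = 5.54/0.028522 = 194.24 rad/s.
N = 60ω/(2π) = 1854.8 rpm.

1850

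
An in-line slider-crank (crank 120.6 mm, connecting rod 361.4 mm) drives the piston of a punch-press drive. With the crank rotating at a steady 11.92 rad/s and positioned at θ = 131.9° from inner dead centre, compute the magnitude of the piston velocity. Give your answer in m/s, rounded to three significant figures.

0.824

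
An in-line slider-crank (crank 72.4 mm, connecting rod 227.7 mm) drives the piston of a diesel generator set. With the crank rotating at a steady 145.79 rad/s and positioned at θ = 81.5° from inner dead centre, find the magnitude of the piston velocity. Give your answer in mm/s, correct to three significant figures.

11000

ω = 145.8 rad/s
For an in-line slider-crank, x = r cosθ + √(L² − r² sin²θ), so v = −rω sinθ·[1 + r cosθ/√(L² − r² sin²θ)].
With r = 0.0724 m, L = 0.2277 m, θ = 81.5°: √(L² − r² sin²θ) = 0.21615 m.
v = −0.0724·145.8·0.98902·[1 + 0.0724·0.14781/0.21615] = -10.956 m/s.
|v| = 10.956 m/s = 10956 mm/s.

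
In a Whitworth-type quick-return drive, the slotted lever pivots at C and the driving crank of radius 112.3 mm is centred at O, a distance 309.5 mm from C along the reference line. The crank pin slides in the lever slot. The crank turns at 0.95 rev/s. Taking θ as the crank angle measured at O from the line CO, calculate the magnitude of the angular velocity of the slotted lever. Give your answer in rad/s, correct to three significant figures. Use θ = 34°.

1.49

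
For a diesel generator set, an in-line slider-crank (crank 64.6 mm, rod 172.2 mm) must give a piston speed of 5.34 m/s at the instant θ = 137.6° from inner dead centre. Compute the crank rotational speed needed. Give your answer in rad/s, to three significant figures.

172

For an in-line slider-crank, |v_piston| = rω|sinθ|·[1 + r cosθ/√(L² − r² sin²θ)].
With r = 0.0646 m, L = 0.1722 m, θ = 137.6°: the bracketed kinematic factor |dx/dθ| = 0.031087 m.
ω = v/|dx/dθ| = 5.34/0.031087 = 171.78 rad/s.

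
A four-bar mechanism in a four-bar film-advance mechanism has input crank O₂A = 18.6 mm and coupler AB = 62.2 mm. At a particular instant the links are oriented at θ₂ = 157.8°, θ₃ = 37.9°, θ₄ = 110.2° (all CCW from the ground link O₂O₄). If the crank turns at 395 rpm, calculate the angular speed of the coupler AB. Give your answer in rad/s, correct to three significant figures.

9.59

ω₂ = 41.36 rad/s (from 395 rpm).
Differentiating the loop-closure r₂e^{iθ₂}+r₃e^{iθ₃}=r₁+r₄e^{iθ₄} gives r₂ω₂e^{iθ₂}+r₃ω₃e^{iθ₃}=r₄ω₄e^{iθ₄}.
Eliminating the other unknown: ω₃ = r₂ω₂ sin(θ₄−θ₂) / [r₃ sin(θ₃−θ₄)].
Numerator sine = -0.73846; denominator sine = -0.95266.
Result = 0.0186·41.36·(-0.73846) / (0.0622·(-0.95266)) = +9.5881 rad/s; magnitude 9.5881 rad/s.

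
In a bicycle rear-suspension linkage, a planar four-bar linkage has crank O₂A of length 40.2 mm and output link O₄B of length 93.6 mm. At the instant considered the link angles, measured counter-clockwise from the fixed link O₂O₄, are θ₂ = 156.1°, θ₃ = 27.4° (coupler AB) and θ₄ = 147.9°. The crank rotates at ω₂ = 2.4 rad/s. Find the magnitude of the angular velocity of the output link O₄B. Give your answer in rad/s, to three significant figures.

ω₂ = 2.4 rad/s
Differentiating the loop-closure r₂e^{iθ₂}+r₃e^{iθ₃}=r₁+r₄e^{iθ₄} gives r₂ω₂e^{iθ₂}+r₃ω₃e^{iθ₃}=r₄ω₄e^{iθ₄}.
Eliminating the other unknown: ω₄ = r₂ω₂ sin(θ₂−θ₃) / [r₄ sin(θ₄−θ₃)].
Numerator sine = +0.78043; denominator sine = +0.86163.
Result = 0.0402·2.4·(+0.78043) / (0.0936·(+0.86163)) = +0.93363 rad/s; magnitude 0.93363 rad/s.

0.934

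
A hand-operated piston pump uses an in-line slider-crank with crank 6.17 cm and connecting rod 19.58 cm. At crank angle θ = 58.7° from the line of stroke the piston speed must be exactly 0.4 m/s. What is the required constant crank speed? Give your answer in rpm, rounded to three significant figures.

61.9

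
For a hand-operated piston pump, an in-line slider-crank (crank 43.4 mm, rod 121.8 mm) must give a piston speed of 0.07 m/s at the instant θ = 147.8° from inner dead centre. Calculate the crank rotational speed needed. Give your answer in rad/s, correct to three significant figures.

For an in-line slider-crank, |v_piston| = rω|sinθ|·[1 + r cosθ/√(L² − r² sin²θ)].
With r = 0.0434 m, L = 0.1218 m, θ = 147.8°: the bracketed kinematic factor |dx/dθ| = 0.016024 m.
ω = v/|dx/dθ| = 0.07/0.016024 = 4.3683 rad/s.

4.37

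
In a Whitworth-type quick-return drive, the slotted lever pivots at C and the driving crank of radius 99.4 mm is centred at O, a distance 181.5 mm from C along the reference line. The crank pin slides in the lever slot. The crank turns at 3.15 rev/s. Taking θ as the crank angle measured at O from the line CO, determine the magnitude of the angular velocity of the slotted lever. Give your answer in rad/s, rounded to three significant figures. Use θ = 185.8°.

23.1

ω = 19.79 rad/s (from 3.15 rev/s).
Crank pin A relative to C: A = (d + r cosθ, r sinθ); lever angle φ = atan2(r sinθ, d + r cosθ).
Differentiating tanφ: φ̇ = rω(d cosθ + r)/(d² + r² + 2dr cosθ).
d² + r² + 2dr cosθ = |CA|² = 0.00692513 m²;  d cosθ + r = -0.081171 m.
|ω_lever| = |0.0994·19.79·-0.081171| / 0.00692513 = 23.059 rad/s.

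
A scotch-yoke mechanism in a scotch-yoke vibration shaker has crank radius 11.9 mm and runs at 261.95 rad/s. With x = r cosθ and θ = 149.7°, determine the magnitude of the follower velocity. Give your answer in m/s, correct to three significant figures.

1.57

ω = 261.9 rad/s
x = r cosθ ⇒ ẋ = −rω sinθ.
|v| = rω|sinθ| = 0.0119·261.9·|sin 149.7°| = 1.5727 m/s.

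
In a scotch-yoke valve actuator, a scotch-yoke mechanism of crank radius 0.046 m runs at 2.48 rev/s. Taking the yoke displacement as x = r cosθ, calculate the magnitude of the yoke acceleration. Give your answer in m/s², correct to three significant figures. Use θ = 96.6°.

ω = 15.58 rad/s (from 2.48 rev/s).
x = r cosθ ⇒ ẍ = −rω² cosθ (ω constant).
|a| = rω²|cosθ| = 0.046·(15.58)²·|cos 96.6°| = 1.2838 m/s².

1.28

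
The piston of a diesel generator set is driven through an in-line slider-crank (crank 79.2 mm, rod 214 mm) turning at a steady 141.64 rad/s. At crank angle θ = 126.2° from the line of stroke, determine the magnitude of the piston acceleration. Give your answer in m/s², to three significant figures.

ω = 141.6 rad/s
x(θ) = r cosθ + √(L² − r² sin²θ); with ω constant, a = ω²·d²x/dθ².
d²x/dθ² = −r cosθ − r²(cos2θ)/√u − r⁴ sin²2θ/(4u^{3/2}),  u = L² − r² sin²θ = 0.0417114 m².
Substituting r = 0.0792 m, L = 0.214 m, θ = 126.2°: d²x/dθ² = +0.055014 m.
a = ω²·d²x/dθ² = (141.6)²·(+0.055014) = +1103.7 m/s²;  |a| = 1103.7 m/s².

1100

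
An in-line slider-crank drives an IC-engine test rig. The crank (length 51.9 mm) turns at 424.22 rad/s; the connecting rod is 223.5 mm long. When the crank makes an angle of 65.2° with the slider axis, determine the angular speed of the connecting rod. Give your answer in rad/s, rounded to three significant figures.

42.3

ω = 424.2 rad/s
The rod makes angle φ with the slider axis where L sinφ = r sinθ; differentiating, L cosφ·φ̇ = r ω cosθ.
L cosφ = √(L² − r² sin²θ) = 0.21848 m.
|ω_rod| = r ω |cosθ| / √(L² − r² sin²θ) = 0.0519·424.2·0.41945/0.21848 = 42.27 rad/s.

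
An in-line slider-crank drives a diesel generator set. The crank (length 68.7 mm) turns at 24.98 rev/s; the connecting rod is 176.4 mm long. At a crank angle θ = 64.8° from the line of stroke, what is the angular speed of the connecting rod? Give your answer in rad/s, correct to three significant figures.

27.8

ω = 157 rad/s (converted from 24.98 rev/s).
The rod makes angle φ with the slider axis where L sinφ = r sinθ; differentiating, L cosφ·φ̇ = r ω cosθ.
L cosφ = √(L² − r² sin²θ) = 0.16508 m.
|ω_rod| = r ω |cosθ| / √(L² − r² sin²θ) = 0.0687·157·0.42578/0.16508 = 27.81 rad/s.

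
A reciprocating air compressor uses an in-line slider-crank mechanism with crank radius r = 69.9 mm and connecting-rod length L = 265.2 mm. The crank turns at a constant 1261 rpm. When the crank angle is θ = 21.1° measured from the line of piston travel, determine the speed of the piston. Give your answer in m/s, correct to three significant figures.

4.14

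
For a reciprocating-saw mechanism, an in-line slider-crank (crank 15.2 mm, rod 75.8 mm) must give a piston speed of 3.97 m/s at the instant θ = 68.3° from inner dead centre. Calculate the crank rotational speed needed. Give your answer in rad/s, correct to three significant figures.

For an in-line slider-crank, |v_piston| = rω|sinθ|·[1 + r cosθ/√(L² − r² sin²θ)].
With r = 0.0152 m, L = 0.0758 m, θ = 68.3°: the bracketed kinematic factor |dx/dθ| = 0.015189 m.
ω = v/|dx/dθ| = 3.97/0.015189 = 261.38 rad/s.

261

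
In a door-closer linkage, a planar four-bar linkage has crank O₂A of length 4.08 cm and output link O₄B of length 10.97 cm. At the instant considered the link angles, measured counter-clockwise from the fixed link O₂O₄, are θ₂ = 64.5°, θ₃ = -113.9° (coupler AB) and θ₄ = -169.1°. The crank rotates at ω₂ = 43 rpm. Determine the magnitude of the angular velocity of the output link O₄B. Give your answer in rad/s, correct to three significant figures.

0.0569

ω₂ = 4.503 rad/s (from 43 rpm).
Differentiating the loop-closure r₂e^{iθ₂}+r₃e^{iθ₃}=r₁+r₄e^{iθ₄} gives r₂ω₂e^{iθ₂}+r₃ω₃e^{iθ₃}=r₄ω₄e^{iθ₄}.
Eliminating the other unknown: ω₄ = r₂ω₂ sin(θ₂−θ₃) / [r₄ sin(θ₄−θ₃)].
Numerator sine = +0.02792; denominator sine = -0.82115.
Result = 0.0408·4.503·(+0.02792) / (0.1097·(-0.82115)) = -0.056947 rad/s; magnitude 0.056947 rad/s.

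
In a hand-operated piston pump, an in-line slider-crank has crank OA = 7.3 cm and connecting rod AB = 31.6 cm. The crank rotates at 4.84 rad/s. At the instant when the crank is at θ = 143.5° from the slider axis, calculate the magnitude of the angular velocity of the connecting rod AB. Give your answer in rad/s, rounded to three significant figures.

ω = 4.84 rad/s
The rod makes angle φ with the slider axis where L sinφ = r sinθ; differentiating, L cosφ·φ̇ = r ω cosθ.
L cosφ = √(L² − r² sin²θ) = 0.313 m.
|ω_rod| = r ω |cosθ| / √(L² − r² sin²θ) = 0.073·4.84·0.80386/0.313 = 0.9074 rad/s.

0.907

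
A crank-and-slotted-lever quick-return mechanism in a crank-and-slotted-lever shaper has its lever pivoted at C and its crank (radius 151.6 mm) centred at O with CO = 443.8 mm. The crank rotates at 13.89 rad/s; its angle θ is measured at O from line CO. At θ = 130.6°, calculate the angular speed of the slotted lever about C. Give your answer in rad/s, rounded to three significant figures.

2.18

ω = 13.89 rad/s
Crank pin A relative to C: A = (d + r cosθ, r sinθ); lever angle φ = atan2(r sinθ, d + r cosθ).
Differentiating tanφ: φ̇ = rω(d cosθ + r)/(d² + r² + 2dr cosθ).
d² + r² + 2dr cosθ = |CA|² = 0.132373 m²;  d cosθ + r = -0.13721 m.
|ω_lever| = |0.1516·13.89·-0.13721| / 0.132373 = 2.1827 rad/s.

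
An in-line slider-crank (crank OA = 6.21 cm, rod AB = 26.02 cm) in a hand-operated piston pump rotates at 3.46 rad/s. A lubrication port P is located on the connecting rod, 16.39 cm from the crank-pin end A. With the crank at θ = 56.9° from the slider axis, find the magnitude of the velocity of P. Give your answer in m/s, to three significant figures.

0.200

ω = 3.46 rad/s.  Crank-pin speed |V_A| = rω = 0.21487 m/s, perpendicular to OA.
Rod angle: sinφ = −(r/L) sinθ ⇒ φ = -11.533°; ω_rod = −rω cosθ/√(L²−r²sin²θ) = -0.46025 rad/s.
V_P = V_A + ω_rod × AP, with AP = 0.1639 m along the rod.
Components: V_Px = −rω sinθ − a·ω_rod·sinφ = -0.19508 m/s;  V_Py = rω cosθ + a·ω_rod·cosφ = +0.043427 m/s.
|V_P| = √(V_Px² + V_Py²) = 0.19985 m/s.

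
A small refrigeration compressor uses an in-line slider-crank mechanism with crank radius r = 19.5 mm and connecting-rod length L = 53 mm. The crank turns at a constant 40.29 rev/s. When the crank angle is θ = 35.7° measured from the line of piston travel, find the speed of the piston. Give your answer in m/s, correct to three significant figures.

3.76

ω = 2π·40.3 = 253.1 rad/s
For an in-line slider-crank, x = r cosθ + √(L² − r² sin²θ), so v = −rω sinθ·[1 + r cosθ/√(L² − r² sin²θ)].
With r = 0.0195 m, L = 0.053 m, θ = 35.7°: √(L² − r² sin²θ) = 0.051764 m.
v = −0.0195·253.1·0.58354·[1 + 0.0195·0.81208/0.051764] = -3.7618 m/s.
|v| = 3.7618 m/s.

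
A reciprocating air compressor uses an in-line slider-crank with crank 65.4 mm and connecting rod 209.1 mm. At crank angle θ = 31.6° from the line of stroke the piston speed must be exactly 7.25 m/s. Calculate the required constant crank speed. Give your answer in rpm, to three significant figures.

For an in-line slider-crank, |v_piston| = rω|sinθ|·[1 + r cosθ/√(L² − r² sin²θ)].
With r = 0.0654 m, L = 0.2091 m, θ = 31.6°: the bracketed kinematic factor |dx/dθ| = 0.043523 m.
ω = v/|dx/dθ| = 7.25/0.043523 = 166.58 rad/s.
N = 60ω/(2π) = 1590.7 rpm.

1590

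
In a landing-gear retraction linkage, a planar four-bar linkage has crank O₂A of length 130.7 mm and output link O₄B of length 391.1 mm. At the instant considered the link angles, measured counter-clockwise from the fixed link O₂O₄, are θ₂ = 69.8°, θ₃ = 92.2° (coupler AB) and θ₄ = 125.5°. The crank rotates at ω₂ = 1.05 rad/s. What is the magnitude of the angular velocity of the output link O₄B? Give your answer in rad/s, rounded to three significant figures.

0.244

ω₂ = 1.05 rad/s
Differentiating the loop-closure r₂e^{iθ₂}+r₃e^{iθ₃}=r₁+r₄e^{iθ₄} gives r₂ω₂e^{iθ₂}+r₃ω₃e^{iθ₃}=r₄ω₄e^{iθ₄}.
Eliminating the other unknown: ω₄ = r₂ω₂ sin(θ₂−θ₃) / [r₄ sin(θ₄−θ₃)].
Numerator sine = -0.38107; denominator sine = +0.54902.
Result = 0.1307·1.05·(-0.38107) / (0.3911·(+0.54902)) = -0.24355 rad/s; magnitude 0.24355 rad/s.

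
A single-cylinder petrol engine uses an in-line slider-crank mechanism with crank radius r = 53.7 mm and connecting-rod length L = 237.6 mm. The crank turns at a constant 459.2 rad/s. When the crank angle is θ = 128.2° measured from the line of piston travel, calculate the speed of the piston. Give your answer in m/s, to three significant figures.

16.6

ω = 459.2 rad/s
For an in-line slider-crank, x = r cosθ + √(L² − r² sin²θ), so v = −rω sinθ·[1 + r cosθ/√(L² − r² sin²θ)].
With r = 0.0537 m, L = 0.2376 m, θ = 128.2°: √(L² − r² sin²θ) = 0.23382 m.
v = −0.0537·459.2·0.78586·[1 + 0.0537·-0.61841/0.23382] = -16.626 m/s.
|v| = 16.626 m/s.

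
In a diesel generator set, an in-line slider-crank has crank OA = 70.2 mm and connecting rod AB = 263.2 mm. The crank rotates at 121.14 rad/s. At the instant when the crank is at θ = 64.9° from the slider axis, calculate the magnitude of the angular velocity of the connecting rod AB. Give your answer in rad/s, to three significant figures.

ω = 121.1 rad/s
The rod makes angle φ with the slider axis where L sinφ = r sinθ; differentiating, L cosφ·φ̇ = r ω cosθ.
L cosφ = √(L² − r² sin²θ) = 0.25541 m.
|ω_rod| = r ω |cosθ| / √(L² − r² sin²θ) = 0.0702·121.1·0.42420/0.25541 = 14.124 rad/s.

14.1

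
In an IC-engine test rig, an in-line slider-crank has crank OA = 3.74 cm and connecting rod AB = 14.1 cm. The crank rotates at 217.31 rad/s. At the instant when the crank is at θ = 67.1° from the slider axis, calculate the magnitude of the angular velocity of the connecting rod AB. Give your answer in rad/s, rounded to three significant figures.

ω = 217.3 rad/s
The rod makes angle φ with the slider axis where L sinφ = r sinθ; differentiating, L cosφ·φ̇ = r ω cosθ.
L cosφ = √(L² − r² sin²θ) = 0.13673 m.
|ω_rod| = r ω |cosθ| / √(L² − r² sin²θ) = 0.0374·217.3·0.38912/0.13673 = 23.131 rad/s.

23.1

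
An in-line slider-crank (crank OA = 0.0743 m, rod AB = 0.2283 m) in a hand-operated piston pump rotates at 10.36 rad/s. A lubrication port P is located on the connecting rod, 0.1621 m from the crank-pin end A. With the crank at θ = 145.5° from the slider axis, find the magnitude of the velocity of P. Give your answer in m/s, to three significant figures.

0.397

ω = 10.36 rad/s.  Crank-pin speed |V_A| = rω = 0.76975 m/s, perpendicular to OA.
Rod angle: sinφ = −(r/L) sinθ ⇒ φ = -10.622°; ω_rod = −rω cosθ/√(L²−r²sin²θ) = +2.8271 rad/s.
V_P = V_A + ω_rod × AP, with AP = 0.1621 m along the rod.
Components: V_Px = −rω sinθ − a·ω_rod·sinφ = -0.35151 m/s;  V_Py = rω cosθ + a·ω_rod·cosφ = -0.18395 m/s.
|V_P| = √(V_Px² + V_Py²) = 0.39673 m/s.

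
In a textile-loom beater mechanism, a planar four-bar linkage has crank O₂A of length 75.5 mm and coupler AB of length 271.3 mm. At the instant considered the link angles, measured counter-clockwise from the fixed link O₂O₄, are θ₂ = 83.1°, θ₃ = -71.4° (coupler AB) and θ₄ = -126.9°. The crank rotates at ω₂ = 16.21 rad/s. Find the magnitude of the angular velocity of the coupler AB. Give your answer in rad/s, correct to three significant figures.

ω₂ = 16.21 rad/s
Differentiating the loop-closure r₂e^{iθ₂}+r₃e^{iθ₃}=r₁+r₄e^{iθ₄} gives r₂ω₂e^{iθ₂}+r₃ω₃e^{iθ₃}=r₄ω₄e^{iθ₄}.
Eliminating the other unknown: ω₃ = r₂ω₂ sin(θ₄−θ₂) / [r₃ sin(θ₃−θ₄)].
Numerator sine = +0.50000; denominator sine = +0.82413.
Result = 0.0755·16.21·(+0.50000) / (0.2713·(+0.82413)) = +2.7369 rad/s; magnitude 2.7369 rad/s.

2.74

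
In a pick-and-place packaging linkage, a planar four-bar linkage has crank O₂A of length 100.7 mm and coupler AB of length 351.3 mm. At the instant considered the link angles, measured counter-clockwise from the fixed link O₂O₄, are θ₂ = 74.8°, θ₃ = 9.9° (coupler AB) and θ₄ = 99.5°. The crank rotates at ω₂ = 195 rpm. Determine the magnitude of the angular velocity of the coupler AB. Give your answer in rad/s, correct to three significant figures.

ω₂ = 20.42 rad/s (from 195 rpm).
Differentiating the loop-closure r₂e^{iθ₂}+r₃e^{iθ₃}=r₁+r₄e^{iθ₄} gives r₂ω₂e^{iθ₂}+r₃ω₃e^{iθ₃}=r₄ω₄e^{iθ₄}.
Eliminating the other unknown: ω₃ = r₂ω₂ sin(θ₄−θ₂) / [r₃ sin(θ₃−θ₄)].
Numerator sine = +0.41787; denominator sine = -0.99998.
Result = 0.1007·20.42·(+0.41787) / (0.3513·(-0.99998)) = -2.446 rad/s; magnitude 2.446 rad/s.

2.45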